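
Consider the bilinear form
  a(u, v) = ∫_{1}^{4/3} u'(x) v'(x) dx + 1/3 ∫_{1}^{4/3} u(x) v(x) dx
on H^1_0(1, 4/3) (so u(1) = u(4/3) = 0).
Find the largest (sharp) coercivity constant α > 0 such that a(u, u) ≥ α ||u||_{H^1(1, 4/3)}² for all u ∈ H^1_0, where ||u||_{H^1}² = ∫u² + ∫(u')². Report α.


α = (1 + 27*π^2)/(3*(1 + 9*π^2))

Coercivity of a(·,·) on H^1_0(1, 4/3) means a(u, u) ≥ α ||u||_{H^1}² for every u ∈ H^1_0.
The interval has length L = 1/3, and Poincaré/coercivity depend only on L. Here a(u, u) = ∫(u')² + (1/3)·∫u².
Here 0 < c = 1/3 < 1. The condition a(u,u) ≥ α||u||_{H^1}² reads (1−α)∫(u')² ≥ (α−c)∫u². Any admissible α is ≤ 1 (rapidly oscillating u have ∫u²/∫(u')² → 0), and α = 1 would force 0 ≥ (1−c)∫u², impossible since c < 1; so 1−α > 0. By the sharp Poincaré inequality on H^1_0 of an interval of length L, ∫(u')² ≥ (π/L)²∫u² with equality for the first sine mode sin(π(x−x₀)/L) (x₀ the left endpoint), so the inequality holds for all u iff (1−α)(π/L)² ≥ α − c, i.e. α ≤ ((π/L)² + c)/((π/L)² + 1) = (1 + c(L/π)²)/(1 + (L/π)²). With (π/L)² = 9*π^2 and c = 1/3, the largest admissible constant is α = ((π/L)² + c)/((π/L)² + 1).
Simplifying, α = (1 + 27*π^2)/(3*(1 + 9*π^2)).


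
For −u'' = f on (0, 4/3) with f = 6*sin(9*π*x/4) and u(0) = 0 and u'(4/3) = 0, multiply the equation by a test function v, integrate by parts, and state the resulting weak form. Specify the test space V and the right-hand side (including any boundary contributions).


V = {v ∈ H^1(0, 4/3) : v(0) = 0} (test functions vanish at x = 0 where u is specified); weak form: ∫_0^4/3 u'v' dx = ∫_0^4/3 (6*sin(9*π*x/4)) v dx for all v ∈ V.

Multiply both sides by a test function v and integrate from 0 to 4/3:
  ∫_0^4/3 −u''(x) v(x) dx = ∫_0^4/3 f(x) v(x) dx.
Integrate the LHS by parts once:
  ∫_0^4/3 −u'' v dx = −[u'(x) v(x)]_0^4/3 + ∫_0^4/3 u'(x) v'(x) dx.
Thus ∫_0^4/3 u'(x) v'(x) dx = ∫_0^4/3 f(x) v(x) dx + [u'(x) v(x)]_0^4/3.
Choose V so that boundary terms are either known or forced to vanish.
Mixed BC: u(0) = 0 (Dirichlet) and u'(4/3) = 0 (Neumann). Define V = {v ∈ H^1(0, 4/3) : v(0) = 0}. Then [u' v]_0^4/3 = u'(4/3)·v(4/3) − u'(0)·0 = 0.
Weak formulation: find u (satisfying any essential BC) such that ∫_0^4/3 u'(x) v'(x) dx = ∫_0^4/3 f v dx for all v ∈ V (Dirichlet at 0 absorbed into V; the Neumann datum at x = 4/3 is zero, so no boundary term remains).
Substituting f(x) = 6*sin(9*π*x/4), the right-hand side is ∫_0^4/3 (6*sin(9*π*x/4)) v dx.


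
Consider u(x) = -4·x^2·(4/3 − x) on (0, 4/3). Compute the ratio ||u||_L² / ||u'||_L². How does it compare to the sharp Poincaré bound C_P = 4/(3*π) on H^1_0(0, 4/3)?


||u||_L² / ||u'||_L² = 2*sqrt(14)/21 < C_P = 4/(3*π).

u(x) = -4·x^2·(4/3 − x), so u'(x) = 4*x*(9*x - 8)/3.
u(x) = -4·x^2·(4/3 − x) vanishes at x = 0 and x = 4/3, so u ∈ H^1_0(0, 4/3). Differentiate via the product rule and integrate the resulting polynomials term by term.
  ∫_0^4/3 u² dx = ∫_0^4/3 (16*x^6 - 128*x^5/3 + 256*x^4/9) dx. Term by term:
    ∫_0^4/3 16*x^6 dx = 262144/15309;  ∫_0^4/3 -128*x^5/3 dx = -262144/6561;  ∫_0^4/3 256*x^4/9 dx = 262144/10935.
  Sum: 262144/15309 − 262144/6561 + 262144/10935 = 262144/229635.
  ∫_0^4/3 (u')² dx = ∫_0^4/3 (144*x^4 - 256*x^3 + 1024*x^2/9) dx. Term by term:
    ∫_0^4/3 144*x^4 dx = 16384/135;  ∫_0^4/3 -256*x^3 dx = -16384/81;  ∫_0^4/3 1024*x^2/9 dx = 65536/729.
  Sum: 16384/135 − 16384/81 + 65536/729 = 32768/3645.
∫_0^4/3 u² dx = 262144/229635, so ||u||_L² = 512*sqrt(35)/2835.
∫_0^4/3 (u')² dx = 32768/3645, so ||u'||_L² = 128*sqrt(10)/135.
Ratio ||u||_L² / ||u'||_L² = 2*sqrt(14)/21.
Sharp Poincaré constant on H^1_0(0, 4/3) is C_P = L/π = 4/(3*π), achieved by sin(3*π/4·x).
A polynomial bump cannot attain the sharp Poincaré constant (only the first sine eigenfunction does), so the ratio is strictly less than C_P, consistent with ||u||_L² ≤ C_P ||u'||_L².


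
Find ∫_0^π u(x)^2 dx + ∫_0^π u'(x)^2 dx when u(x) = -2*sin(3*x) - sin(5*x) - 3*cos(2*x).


||u||_{H^1(0,π)}^2 = 604/7 + 111*π/2

u'(x) = 6*sin(2*x) - 6*cos(3*x) - 5*cos(5*x).
Expand u² and (u')² and integrate term by term on (0, π), using: for integers n ≥ 1, ∫_0^π sin²(nx) dx = ∫_0^π cos²(nx) dx = π/2; for n ≠ n', ∫_0^π sin(nx)sin(n'x) dx = ∫_0^π cos(nx)cos(n'x) dx = 0; and by product-to-sum, ∫_0^π sin(nx)cos(n'x) dx = ½∫_0^π [sin((n+n')x) + sin((n−n')x)] dx, which is 0 when n+n' is even and 2n/(n²−n'²) when n+n' is odd (it need not vanish on (0, π)).
  u² squared terms: (-1)²·∫sin(5x)² dx = 1·π/2 = π/2;  (-3)²·∫cos(2x)² dx = 9·π/2 = 9*π/2;  (-2)²·∫sin(3x)² dx = 4·π/2 = 2*π.
  u² cross terms: 2·(-1)·(-3)·∫sin(5x)·cos(2x) dx = 6·(10/21) = 20/7;  2·(-1)·(-2)·∫sin(5x)·sin(3x) dx = 4·(0) = 0;  2·(-3)·(-2)·∫cos(2x)·sin(3x) dx = 12·(6/5) = 72/5.
  So ∫_0^π u² dx = π/2 + 9*π/2 + 2*π + 20/7 + 0 + 72/5 = 604/35 + 7*π.
  (u')² squared terms: (-6)²·∫cos(3x)² dx = 36·π/2 = 18*π;  (-5)²·∫cos(5x)² dx = 25·π/2 = 25*π/2;  (6)²·∫sin(2x)² dx = 36·π/2 = 18*π.
  (u')² cross terms: 2·(-6)·(-5)·∫cos(3x)·cos(5x) dx = 60·(0) = 0;  2·(-6)·(6)·∫cos(3x)·sin(2x) dx = -72·(-4/5) = 288/5;  2·(-5)·(6)·∫cos(5x)·sin(2x) dx = -60·(-4/21) = 80/7.
  So ∫_0^π (u')² dx = 18*π + 25*π/2 + 18*π + 0 + 288/5 + 80/7 = 2416/35 + 97*π/2.
||u||_{H^1}^2 = (604/35 + 7*π) + (2416/35 + 97*π/2) = 604/7 + 111*π/2.


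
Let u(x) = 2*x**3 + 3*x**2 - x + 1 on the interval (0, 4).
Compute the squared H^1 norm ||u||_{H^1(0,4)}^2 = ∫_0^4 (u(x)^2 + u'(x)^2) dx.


||u||_{H^1}^2 = 3253784/105

The H^1 norm (squared) on an interval (0, L) is
  ||u||_{H^1}^2 = ∫_0^L u(x)^2 dx + ∫_0^L u'(x)^2 dx.
Compute u'(x) = 6*x**2 + 6*x - 1.
Then u(x)^2 = 4*x**6 + 12*x**5 + 5*x**4 - 2*x**3 + 7*x**2 - 2*x + 1 and u'(x)^2 = 36*x**4 + 72*x**3 + 24*x**2 - 12*x + 1.
Integrate each monomial from 0 to 4 using ∫_0^4 c·x^n dx = c·4^(n+1)/(n+1):
  ∫_0^4 u(x)^2 dx = ∫_0^4 (4*x^6 + 12*x^5 + 5*x^4 - 2*x^3 + 7*x^2 - 2*x + 1) dx. Term by term:
    ∫_0^4 4*x^6 dx = 65536/7;  ∫_0^4 12*x^5 dx = 8192;  ∫_0^4 5*x^4 dx = 1024;
    ∫_0^4 -2*x^3 dx = -128;  ∫_0^4 7*x^2 dx = 448/3;  ∫_0^4 -2*x dx = -16;
    ∫_0^4 1 dx = 4.
  Sum: 65536/7 + 8192 + 1024 − 128 + 448/3 − 16 + 4 = 390340/21.
  ∫_0^4 u'(x)^2 dx = ∫_0^4 (36*x^4 + 72*x^3 + 24*x^2 - 12*x + 1) dx. Term by term:
    ∫_0^4 36*x^4 dx = 36864/5;  ∫_0^4 72*x^3 dx = 4608;  ∫_0^4 24*x^2 dx = 512;
    ∫_0^4 -12*x dx = -96;  ∫_0^4 1 dx = 4.
  Sum: 36864/5 + 4608 + 512 − 96 + 4 = 62004/5.
Adding: ||u||_{H^1}^2 = 390340/21 + 62004/5 = 3253784/105.


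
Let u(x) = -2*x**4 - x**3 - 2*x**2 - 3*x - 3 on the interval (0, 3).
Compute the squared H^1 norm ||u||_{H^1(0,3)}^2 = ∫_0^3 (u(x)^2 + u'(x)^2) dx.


||u||_{H^1}^2 = 348525/7

The H^1 norm (squared) on an interval (0, L) is
  ||u||_{H^1}^2 = ∫_0^L u(x)^2 dx + ∫_0^L u'(x)^2 dx.
Compute u'(x) = -8*x**3 - 3*x**2 - 4*x - 3.
Then u(x)^2 = 4*x**8 + 4*x**7 + 9*x**6 + 16*x**5 + 22*x**4 + 18*x**3 + 21*x**2 + 18*x + 9 and u'(x)^2 = 64*x**6 + 48*x**5 + 73*x**4 + 72*x**3 + 34*x**2 + 24*x + 9.
Integrate each monomial from 0 to 3 using ∫_0^3 c·x^n dx = c·3^(n+1)/(n+1):
  ∫_0^3 u(x)^2 dx = ∫_0^3 (4*x^8 + 4*x^7 + 9*x^6 + 16*x^5 + 22*x^4 + 18*x^3 + 21*x^2 + 18*x + 9) dx. Term by term:
    ∫_0^3 4*x^8 dx = 8748;  ∫_0^3 4*x^7 dx = 6561/2;  ∫_0^3 9*x^6 dx = 19683/7;
    ∫_0^3 16*x^5 dx = 1944;  ∫_0^3 22*x^4 dx = 5346/5;  ∫_0^3 18*x^3 dx = 729/2;
    ∫_0^3 21*x^2 dx = 189;  ∫_0^3 18*x dx = 81;  ∫_0^3 9 dx = 27.
  Sum: 8748 + 6561/2 + 19683/7 + 1944 + 5346/5 + 729/2 + 189 + 81 + 27 = 648027/35.
  ∫_0^3 u'(x)^2 dx = ∫_0^3 (64*x^6 + 48*x^5 + 73*x^4 + 72*x^3 + 34*x^2 + 24*x + 9) dx. Term by term:
    ∫_0^3 64*x^6 dx = 139968/7;  ∫_0^3 48*x^5 dx = 5832;  ∫_0^3 73*x^4 dx = 17739/5;
    ∫_0^3 72*x^3 dx = 1458;  ∫_0^3 34*x^2 dx = 306;  ∫_0^3 24*x dx = 108;
    ∫_0^3 9 dx = 27.
  Sum: 139968/7 + 5832 + 17739/5 + 1458 + 306 + 108 + 27 = 1094598/35.
Adding: ||u||_{H^1}^2 = 648027/35 + 1094598/35 = 348525/7.


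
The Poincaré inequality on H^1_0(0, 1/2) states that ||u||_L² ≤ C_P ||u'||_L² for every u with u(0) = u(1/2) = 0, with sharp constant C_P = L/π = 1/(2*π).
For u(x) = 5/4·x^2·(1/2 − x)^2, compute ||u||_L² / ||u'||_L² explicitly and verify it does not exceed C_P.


||u||_L² / ||u'||_L² = sqrt(3)/12 < C_P = 1/(2*π).

u(x) = 5/4·x^2·(1/2 − x)^2, so u'(x) = 5*x*(2*x - 1)*(4*x - 1)/8.
u(x) = 5/4·x^2·(1/2 − x)^2 vanishes at x = 0 and x = 1/2, so u ∈ H^1_0(0, 1/2). Differentiate via the product rule and integrate the resulting polynomials term by term.
  ∫_0^1/2 u² dx = ∫_0^1/2 (25*x^8/16 - 25*x^7/8 + 75*x^6/32 - 25*x^5/32 + 25*x^4/256) dx. Term by term:
    ∫_0^1/2 25*x^8/16 dx = 25/73728;  ∫_0^1/2 -25*x^7/8 dx = -25/16384;  ∫_0^1/2 75*x^6/32 dx = 75/28672;
    ∫_0^1/2 -25*x^5/32 dx = -25/12288;  ∫_0^1/2 25*x^4/256 dx = 5/8192.
  Sum: 25/73728 − 25/16384 + 75/28672 − 25/12288 + 5/8192 = 5/1032192.
  ∫_0^1/2 (u')² dx = ∫_0^1/2 (25*x^6 - 75*x^5/2 + 325*x^4/16 - 75*x^3/16 + 25*x^2/64) dx. Term by term:
    ∫_0^1/2 25*x^6 dx = 25/896;  ∫_0^1/2 -75*x^5/2 dx = -25/256;  ∫_0^1/2 325*x^4/16 dx = 65/512;
    ∫_0^1/2 -75*x^3/16 dx = -75/1024;  ∫_0^1/2 25*x^2/64 dx = 25/1536.
  Sum: 25/896 − 25/256 + 65/512 − 75/1024 + 25/1536 = 5/21504.
∫_0^1/2 u² dx = 5/1032192, so ||u||_L² = sqrt(35)/2688.
∫_0^1/2 (u')² dx = 5/21504, so ||u'||_L² = sqrt(105)/672.
Ratio ||u||_L² / ||u'||_L² = sqrt(3)/12.
Sharp Poincaré constant on H^1_0(0, 1/2) is C_P = L/π = 1/(2*π), achieved by sin(2*π·x).
A polynomial bump cannot attain the sharp Poincaré constant (only the first sine eigenfunction does), so the ratio is strictly less than C_P, consistent with ||u||_L² ≤ C_P ||u'||_L².


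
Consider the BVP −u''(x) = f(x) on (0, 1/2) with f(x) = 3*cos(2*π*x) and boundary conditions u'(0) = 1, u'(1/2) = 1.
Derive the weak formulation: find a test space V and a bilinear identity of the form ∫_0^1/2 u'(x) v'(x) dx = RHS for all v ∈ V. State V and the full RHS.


V = H^1(0, 1/2) (v unrestricted at boundary; u is determined up to an additive constant); weak form: ∫_0^1/2 u'v' dx = ∫_0^1/2 (3*cos(2*π*x)) v dx + v(1/2) − v(0) for all v ∈ V.

Multiply both sides by a test function v and integrate from 0 to 1/2:
  ∫_0^1/2 −u''(x) v(x) dx = ∫_0^1/2 f(x) v(x) dx.
Integrate the LHS by parts once:
  ∫_0^1/2 −u'' v dx = −[u'(x) v(x)]_0^1/2 + ∫_0^1/2 u'(x) v'(x) dx.
Thus ∫_0^1/2 u'(x) v'(x) dx = ∫_0^1/2 f(x) v(x) dx + [u'(x) v(x)]_0^1/2.
Choose V so that boundary terms are either known or forced to vanish.
u has inhomogeneous Neumann u'(0) = 1, u'(1/2) = 1. [u' v]_0^1/2 = (1)·v(1/2) − (1)·v(0) = v(1/2) − v(0). Take V = H^1(0, 1/2); boundary term becomes part of RHS.
Weak formulation: find u (satisfying any essential BC) such that ∫_0^1/2 u'(x) v'(x) dx = ∫_0^1/2 f v dx + v(1/2) − v(0) for all v ∈ V (Neumann data are natural BCs: they enter the RHS as boundary terms).
Substituting f(x) = 3*cos(2*π*x), the right-hand side is ∫_0^1/2 (3*cos(2*π*x)) v dx + v(1/2) − v(0).
Compatibility check (pure Neumann): taking v ≡ 1 ∈ V gives 0 = ∫_0^1/2 f dx + (1) − (1), i.e. ∫_0^1/2 f dx must equal u'(0) − u'(1/2) = 0. Indeed ∫_0^1/2 (3*cos(2*π*x)) dx = 0, so the data are compatible. The solution is then unique only up to an additive constant (fix it e.g. by requiring ∫_0^1/2 u dx = 0).


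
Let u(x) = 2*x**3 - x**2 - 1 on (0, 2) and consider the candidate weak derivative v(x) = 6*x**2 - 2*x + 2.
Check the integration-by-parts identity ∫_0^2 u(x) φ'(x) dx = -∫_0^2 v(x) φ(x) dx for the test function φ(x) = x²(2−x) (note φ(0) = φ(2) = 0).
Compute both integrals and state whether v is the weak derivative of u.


LHS = -48/5, RHS = -184/15. No, v is not the weak derivative of u.

u(x) = 2*x**3 - x**2 - 1, classical derivative u'(x) = 6*x**2 - 2*x.
φ(x) = x²(2−x), so φ'(x) = x*(4 - 3*x).
Note φ(0) = φ(2) = 0, so the boundary term u·φ vanishes.
LHS = ∫_0^2 u(x) φ'(x) dx = ∫_0^2 (-6*x^5 + 11*x^4 - 4*x^3 + 3*x^2 - 4*x) dx. Term by term:
  ∫_0^2 -6*x^5 dx = -64;  ∫_0^2 11*x^4 dx = 352/5;  ∫_0^2 -4*x^3 dx = -16;
  ∫_0^2 3*x^2 dx = 8;  ∫_0^2 -4*x dx = -8.
Sum: -64 + 352/5 − 16 + 8 − 8 = -48/5.
So LHS = -48/5.
∫_0^2 v(x) φ(x) dx = ∫_0^2 (-6*x^5 + 14*x^4 - 6*x^3 + 4*x^2) dx. Term by term:
  ∫_0^2 -6*x^5 dx = -64;  ∫_0^2 14*x^4 dx = 448/5;  ∫_0^2 -6*x^3 dx = -24;
  ∫_0^2 4*x^2 dx = 32/3.
Sum: -64 + 448/5 − 24 + 32/3 = 184/15.
So RHS = -∫_0^2 v(x) φ(x) dx = -184/15.
LHS − RHS = 8/3 ≠ 0, so the identity fails.
(For a valid weak derivative the identity must hold for EVERY test function, in particular this one. The failure shows v is NOT the weak derivative of u.)
Correct weak derivative would be u'(x) = 6*x**2 - 2*x.


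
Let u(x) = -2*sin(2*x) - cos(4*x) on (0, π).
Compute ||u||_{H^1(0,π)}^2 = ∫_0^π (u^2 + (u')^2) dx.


||u||_{H^1(0,π)}^2 = 37*π/2

u'(x) = 4*sin(4*x) - 4*cos(2*x).
Expand u² and (u')² and integrate term by term on (0, π), using: for integers n ≥ 1, ∫_0^π sin²(nx) dx = ∫_0^π cos²(nx) dx = π/2; for n ≠ n', ∫_0^π sin(nx)sin(n'x) dx = ∫_0^π cos(nx)cos(n'x) dx = 0; and by product-to-sum, ∫_0^π sin(nx)cos(n'x) dx = ½∫_0^π [sin((n+n')x) + sin((n−n')x)] dx, which is 0 when n+n' is even and 2n/(n²−n'²) when n+n' is odd (it need not vanish on (0, π)).
  u² squared terms: (-1)²·∫cos(4x)² dx = 1·π/2 = π/2;  (-2)²·∫sin(2x)² dx = 4·π/2 = 2*π.
  u² cross terms: 2·(-1)·(-2)·∫cos(4x)·sin(2x) dx = 4·(0) = 0.
  So ∫_0^π u² dx = π/2 + 2*π + 0 = 5*π/2.
  (u')² squared terms: (-4)²·∫cos(2x)² dx = 16·π/2 = 8*π;  (4)²·∫sin(4x)² dx = 16·π/2 = 8*π.
  (u')² cross terms: 2·(-4)·(4)·∫cos(2x)·sin(4x) dx = -32·(0) = 0.
  So ∫_0^π (u')² dx = 8*π + 8*π + 0 = 16*π.
||u||_{H^1}^2 = (5*π/2) + (16*π) = 37*π/2.


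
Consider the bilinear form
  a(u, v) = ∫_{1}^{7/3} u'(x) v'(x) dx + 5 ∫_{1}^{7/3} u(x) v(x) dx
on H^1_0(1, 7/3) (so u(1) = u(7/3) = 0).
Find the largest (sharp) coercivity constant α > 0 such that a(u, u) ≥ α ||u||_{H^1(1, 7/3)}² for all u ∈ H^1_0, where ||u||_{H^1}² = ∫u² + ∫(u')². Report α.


α = 1

Coercivity of a(·,·) on H^1_0(1, 7/3) means a(u, u) ≥ α ||u||_{H^1}² for every u ∈ H^1_0.
The interval has length L = 4/3, and Poincaré/coercivity depend only on L. Here a(u, u) = ∫(u')² + (5)·∫u².
Here c = 5 ≥ 1, so a(u,u) = ∫(u')² + c∫u² ≥ ∫(u')² + ∫u² = ||u||_{H^1}², i.e. α = 1 works. No larger α is possible: a(u,u) ≥ α||u||_{H^1}² means (1−α)∫(u')² ≥ (α−c)∫u², and for the modes u_n = sin(nπ(x−x₀)/L) (x₀ the left endpoint) one has ∫u_n²/∫(u_n')² = (L/(nπ))² → 0, so a(u_n,u_n)/||u_n||_{H^1}² → 1. Hence the optimal constant is α = 1.
Therefore α = 1.


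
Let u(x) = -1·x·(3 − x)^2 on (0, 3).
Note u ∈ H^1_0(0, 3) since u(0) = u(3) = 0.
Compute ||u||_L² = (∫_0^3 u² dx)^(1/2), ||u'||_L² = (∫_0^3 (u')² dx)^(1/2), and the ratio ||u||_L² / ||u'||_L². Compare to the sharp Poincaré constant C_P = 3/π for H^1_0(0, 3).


||u||_L² / ||u'||_L² = 3*sqrt(14)/14 < C_P = 3/π.

u(x) = -1·x·(3 − x)^2, so u'(x) = 3*(1 - x)*(x - 3).
u(x) = -1·x·(3 − x)^2 vanishes at x = 0 and x = 3, so u ∈ H^1_0(0, 3). Differentiate via the product rule and integrate the resulting polynomials term by term.
  ∫_0^3 u² dx = ∫_0^3 (x^6 - 12*x^5 + 54*x^4 - 108*x^3 + 81*x^2) dx. Term by term:
    ∫_0^3 x^6 dx = 2187/7;  ∫_0^3 -12*x^5 dx = -1458;  ∫_0^3 54*x^4 dx = 13122/5;
    ∫_0^3 -108*x^3 dx = -2187;  ∫_0^3 81*x^2 dx = 729.
  Sum: 2187/7 − 1458 + 13122/5 − 2187 + 729 = 729/35.
  ∫_0^3 (u')² dx = ∫_0^3 (9*x^4 - 72*x^3 + 198*x^2 - 216*x + 81) dx. Term by term:
    ∫_0^3 9*x^4 dx = 2187/5;  ∫_0^3 -72*x^3 dx = -1458;  ∫_0^3 198*x^2 dx = 1782;
    ∫_0^3 -216*x dx = -972;  ∫_0^3 81 dx = 243.
  Sum: 2187/5 − 1458 + 1782 − 972 + 243 = 162/5.
∫_0^3 u² dx = 729/35, so ||u||_L² = 27*sqrt(35)/35.
∫_0^3 (u')² dx = 162/5, so ||u'||_L² = 9*sqrt(10)/5.
Ratio ||u||_L² / ||u'||_L² = 3*sqrt(14)/14.
Sharp Poincaré constant on H^1_0(0, 3) is C_P = L/π = 3/π, achieved by sin(π/3·x).
A polynomial bump cannot attain the sharp Poincaré constant (only the first sine eigenfunction does), so the ratio is strictly less than C_P, consistent with ||u||_L² ≤ C_P ||u'||_L².


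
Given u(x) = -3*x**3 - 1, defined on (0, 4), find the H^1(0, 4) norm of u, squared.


||u||_{H^1}^2 = 1331468/35

The H^1 norm (squared) on an interval (0, L) is
  ||u||_{H^1}^2 = ∫_0^L u(x)^2 dx + ∫_0^L u'(x)^2 dx.
Compute u'(x) = -9*x**2.
Then u(x)^2 = 9*x**6 + 6*x**3 + 1 and u'(x)^2 = 81*x**4.
Integrate each monomial from 0 to 4 using ∫_0^4 c·x^n dx = c·4^(n+1)/(n+1):
  ∫_0^4 u(x)^2 dx = ∫_0^4 (9*x^6 + 6*x^3 + 1) dx. Term by term:
    ∫_0^4 9*x^6 dx = 147456/7;  ∫_0^4 6*x^3 dx = 384;  ∫_0^4 1 dx = 4.
  Sum: 147456/7 + 384 + 4 = 150172/7.
  ∫_0^4 u'(x)^2 dx = ∫_0^4 (81*x^4) dx. Term by term:
    ∫_0^4 81*x^4 dx = 82944/5.
Adding: ||u||_{H^1}^2 = 150172/7 + 82944/5 = 1331468/35.


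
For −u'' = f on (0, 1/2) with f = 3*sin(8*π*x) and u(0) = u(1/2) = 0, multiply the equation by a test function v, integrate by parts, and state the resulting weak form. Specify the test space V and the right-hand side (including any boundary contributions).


V = H^1_0(0, 1/2) (so v(0) = v(1/2) = 0); weak form: ∫_0^1/2 u'v' dx = ∫_0^1/2 (3*sin(8*π*x)) v dx for all v ∈ V.

Multiply both sides by a test function v and integrate from 0 to 1/2:
  ∫_0^1/2 −u''(x) v(x) dx = ∫_0^1/2 f(x) v(x) dx.
Integrate the LHS by parts once:
  ∫_0^1/2 −u'' v dx = −[u'(x) v(x)]_0^1/2 + ∫_0^1/2 u'(x) v'(x) dx.
Thus ∫_0^1/2 u'(x) v'(x) dx = ∫_0^1/2 f(x) v(x) dx + [u'(x) v(x)]_0^1/2.
Choose V so that boundary terms are either known or forced to vanish.
u is Dirichlet: u(0) = u(1/2) = 0. Let V = H^1_0(0, 1/2); then v(0) = v(1/2) = 0, and [u' v]_0^1/2 = 0.
Weak formulation: find u (satisfying any essential BC) such that ∫_0^1/2 u'(x) v'(x) dx = ∫_0^1/2 f v dx for all v ∈ V.
Substituting f(x) = 3*sin(8*π*x), the right-hand side is ∫_0^1/2 (3*sin(8*π*x)) v dx.


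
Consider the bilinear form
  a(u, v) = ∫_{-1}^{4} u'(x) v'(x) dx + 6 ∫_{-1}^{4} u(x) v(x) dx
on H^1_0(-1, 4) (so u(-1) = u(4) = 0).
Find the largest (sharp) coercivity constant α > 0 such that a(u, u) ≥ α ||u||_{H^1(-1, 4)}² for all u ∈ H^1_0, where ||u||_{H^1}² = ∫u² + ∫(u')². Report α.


α = 1

Coercivity of a(·,·) on H^1_0(-1, 4) means a(u, u) ≥ α ||u||_{H^1}² for every u ∈ H^1_0.
The interval has length L = 5, and Poincaré/coercivity depend only on L. Here a(u, u) = ∫(u')² + (6)·∫u².
Here c = 6 ≥ 1, so a(u,u) = ∫(u')² + c∫u² ≥ ∫(u')² + ∫u² = ||u||_{H^1}², i.e. α = 1 works. No larger α is possible: a(u,u) ≥ α||u||_{H^1}² means (1−α)∫(u')² ≥ (α−c)∫u², and for the modes u_n = sin(nπ(x−x₀)/L) (x₀ the left endpoint) one has ∫u_n²/∫(u_n')² = (L/(nπ))² → 0, so a(u_n,u_n)/||u_n||_{H^1}² → 1. Hence the optimal constant is α = 1.
Therefore α = 1.


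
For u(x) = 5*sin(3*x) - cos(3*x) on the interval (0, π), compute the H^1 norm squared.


||u||_{H^1(0,π)}^2 = 130*π

u'(x) = 3*sin(3*x) + 15*cos(3*x).
Expand u² and (u')² and integrate term by term on (0, π), using: for integers n ≥ 1, ∫_0^π sin²(nx) dx = ∫_0^π cos²(nx) dx = π/2; for n ≠ n', ∫_0^π sin(nx)sin(n'x) dx = ∫_0^π cos(nx)cos(n'x) dx = 0; and by product-to-sum, ∫_0^π sin(nx)cos(n'x) dx = ½∫_0^π [sin((n+n')x) + sin((n−n')x)] dx, which is 0 when n+n' is even and 2n/(n²−n'²) when n+n' is odd (it need not vanish on (0, π)).
  u² squared terms: (-1)²·∫cos(3x)² dx = 1·π/2 = π/2;  (5)²·∫sin(3x)² dx = 25·π/2 = 25*π/2.
  u² cross terms: 2·(-1)·(5)·∫cos(3x)·sin(3x) dx = -10·(0) = 0.
  So ∫_0^π u² dx = π/2 + 25*π/2 + 0 = 13*π.
  (u')² squared terms: (3)²·∫sin(3x)² dx = 9·π/2 = 9*π/2;  (15)²·∫cos(3x)² dx = 225·π/2 = 225*π/2.
  (u')² cross terms: 2·(3)·(15)·∫sin(3x)·cos(3x) dx = 90·(0) = 0.
  So ∫_0^π (u')² dx = 9*π/2 + 225*π/2 + 0 = 117*π.
||u||_{H^1}^2 = (13*π) + (117*π) = 130*π.


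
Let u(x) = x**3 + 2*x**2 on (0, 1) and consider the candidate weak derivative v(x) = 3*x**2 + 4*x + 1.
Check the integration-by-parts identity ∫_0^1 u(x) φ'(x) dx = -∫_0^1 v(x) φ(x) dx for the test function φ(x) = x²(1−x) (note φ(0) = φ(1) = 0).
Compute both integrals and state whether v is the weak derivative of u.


LHS = -3/10, RHS = -23/60. No, v is not the weak derivative of u.

u(x) = x**3 + 2*x**2, classical derivative u'(x) = 3*x**2 + 4*x.
φ(x) = x²(1−x), so φ'(x) = x*(2 - 3*x).
Note φ(0) = φ(1) = 0, so the boundary term u·φ vanishes.
LHS = ∫_0^1 u(x) φ'(x) dx = ∫_0^1 (-3*x^5 - 4*x^4 + 4*x^3) dx. Term by term:
  ∫_0^1 -3*x^5 dx = -1/2;  ∫_0^1 -4*x^4 dx = -4/5;  ∫_0^1 4*x^3 dx = 1.
Sum: -1/2 − 4/5 + 1 = -3/10.
So LHS = -3/10.
∫_0^1 v(x) φ(x) dx = ∫_0^1 (-3*x^5 - x^4 + 3*x^3 + x^2) dx. Term by term:
  ∫_0^1 -3*x^5 dx = -1/2;  ∫_0^1 -x^4 dx = -1/5;  ∫_0^1 3*x^3 dx = 3/4;
  ∫_0^1 x^2 dx = 1/3.
Sum: -1/2 − 1/5 + 3/4 + 1/3 = 23/60.
So RHS = -∫_0^1 v(x) φ(x) dx = -23/60.
LHS − RHS = 1/12 ≠ 0, so the identity fails.
(For a valid weak derivative the identity must hold for EVERY test function, in particular this one. The failure shows v is NOT the weak derivative of u.)
Correct weak derivative would be u'(x) = 3*x**2 + 4*x.


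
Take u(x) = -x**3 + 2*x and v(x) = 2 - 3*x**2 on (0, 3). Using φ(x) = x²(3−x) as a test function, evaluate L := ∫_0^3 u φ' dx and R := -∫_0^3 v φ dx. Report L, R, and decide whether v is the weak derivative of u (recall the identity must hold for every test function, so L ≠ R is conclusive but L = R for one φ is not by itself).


LHS = 297/5, RHS = 297/5. Yes, v = u' weakly.

u(x) = -x**3 + 2*x, classical derivative u'(x) = 2 - 3*x**2.
φ(x) = x²(3−x), so φ'(x) = 3*x*(2 - x).
Note φ(0) = φ(3) = 0, so the boundary term u·φ vanishes.
LHS = ∫_0^3 u(x) φ'(x) dx = ∫_0^3 (3*x^5 - 6*x^4 - 6*x^3 + 12*x^2) dx. Term by term:
  ∫_0^3 3*x^5 dx = 729/2;  ∫_0^3 -6*x^4 dx = -1458/5;  ∫_0^3 -6*x^3 dx = -243/2;
  ∫_0^3 12*x^2 dx = 108.
Sum: 729/2 − 1458/5 − 243/2 + 108 = 297/5.
So LHS = 297/5.
∫_0^3 v(x) φ(x) dx = ∫_0^3 (3*x^5 - 9*x^4 - 2*x^3 + 6*x^2) dx. Term by term:
  ∫_0^3 3*x^5 dx = 729/2;  ∫_0^3 -9*x^4 dx = -2187/5;  ∫_0^3 -2*x^3 dx = -81/2;
  ∫_0^3 6*x^2 dx = 54.
Sum: 729/2 − 2187/5 − 81/2 + 54 = -297/5.
So RHS = -∫_0^3 v(x) φ(x) dx = 297/5.
LHS = RHS, so the identity holds for this test φ.
Moreover u is smooth here and v(x) = u'(x) = 2 - 3*x**2 pointwise, so the identity holds for every test function. Hence v is the weak derivative of u.


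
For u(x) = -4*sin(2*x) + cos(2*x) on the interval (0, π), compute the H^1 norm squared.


||u||_{H^1(0,π)}^2 = 85*π/2

u'(x) = -2*sin(2*x) - 8*cos(2*x).
Expand u² and (u')² and integrate term by term on (0, π), using: for integers n ≥ 1, ∫_0^π sin²(nx) dx = ∫_0^π cos²(nx) dx = π/2; for n ≠ n', ∫_0^π sin(nx)sin(n'x) dx = ∫_0^π cos(nx)cos(n'x) dx = 0; and by product-to-sum, ∫_0^π sin(nx)cos(n'x) dx = ½∫_0^π [sin((n+n')x) + sin((n−n')x)] dx, which is 0 when n+n' is even and 2n/(n²−n'²) when n+n' is odd (it need not vanish on (0, π)).
  u² squared terms: (-4)²·∫sin(2x)² dx = 16·π/2 = 8*π;  (1)²·∫cos(2x)² dx = 1·π/2 = π/2.
  u² cross terms: 2·(-4)·(1)·∫sin(2x)·cos(2x) dx = -8·(0) = 0.
  So ∫_0^π u² dx = 8*π + π/2 + 0 = 17*π/2.
  (u')² squared terms: (-8)²·∫cos(2x)² dx = 64·π/2 = 32*π;  (-2)²·∫sin(2x)² dx = 4·π/2 = 2*π.
  (u')² cross terms: 2·(-8)·(-2)·∫cos(2x)·sin(2x) dx = 32·(0) = 0.
  So ∫_0^π (u')² dx = 32*π + 2*π + 0 = 34*π.
||u||_{H^1}^2 = (17*π/2) + (34*π) = 85*π/2.


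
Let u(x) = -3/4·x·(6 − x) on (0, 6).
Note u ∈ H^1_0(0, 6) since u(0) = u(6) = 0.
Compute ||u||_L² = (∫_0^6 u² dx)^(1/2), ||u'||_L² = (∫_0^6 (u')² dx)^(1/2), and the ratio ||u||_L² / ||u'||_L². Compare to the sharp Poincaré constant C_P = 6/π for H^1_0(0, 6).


||u||_L² / ||u'||_L² = 3*sqrt(10)/5 < C_P = 6/π.

u(x) = -3/4·x·(6 − x), so u'(x) = 3*x/2 - 9/2.
u(x) = -3/4·x·(6 − x) vanishes at x = 0 and x = 6, so u ∈ H^1_0(0, 6). Differentiate via the product rule and integrate the resulting polynomials term by term.
  ∫_0^6 u² dx = ∫_0^6 (9*x^4/16 - 27*x^3/4 + 81*x^2/4) dx. Term by term:
    ∫_0^6 9*x^4/16 dx = 4374/5;  ∫_0^6 -27*x^3/4 dx = -2187;  ∫_0^6 81*x^2/4 dx = 1458.
  Sum: 4374/5 − 2187 + 1458 = 729/5.
  ∫_0^6 (u')² dx = ∫_0^6 (9*x^2/4 - 27*x/2 + 81/4) dx. Term by term:
    ∫_0^6 9*x^2/4 dx = 162;  ∫_0^6 -27*x/2 dx = -243;  ∫_0^6 81/4 dx = 243/2.
  Sum: 162 − 243 + 243/2 = 81/2.
∫_0^6 u² dx = 729/5, so ||u||_L² = 27*sqrt(5)/5.
∫_0^6 (u')² dx = 81/2, so ||u'||_L² = 9*sqrt(2)/2.
Ratio ||u||_L² / ||u'||_L² = 3*sqrt(10)/5.
Sharp Poincaré constant on H^1_0(0, 6) is C_P = L/π = 6/π, achieved by sin(π/6·x).
A polynomial bump cannot attain the sharp Poincaré constant (only the first sine eigenfunction does), so the ratio is strictly less than C_P, consistent with ||u||_L² ≤ C_P ||u'||_L².


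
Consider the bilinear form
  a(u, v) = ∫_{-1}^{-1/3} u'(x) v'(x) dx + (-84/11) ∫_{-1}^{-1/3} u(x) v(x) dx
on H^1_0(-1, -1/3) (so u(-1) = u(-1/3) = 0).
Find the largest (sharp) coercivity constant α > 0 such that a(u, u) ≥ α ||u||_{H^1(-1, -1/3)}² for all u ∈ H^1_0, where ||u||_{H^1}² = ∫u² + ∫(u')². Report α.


α = 3*(-112 + 33*π^2)/(11*(4 + 9*π^2))

Coercivity of a(·,·) on H^1_0(-1, -1/3) means a(u, u) ≥ α ||u||_{H^1}² for every u ∈ H^1_0.
The interval has length L = 2/3, and Poincaré/coercivity depend only on L. Here a(u, u) = ∫(u')² + (-84/11)·∫u².
Here c = -84/11 < 0 with |c| < (π/L)² = 9*π^2/4, so coercivity still holds. The condition a(u,u) ≥ α||u||_{H^1}² reads (1−α)∫(u')² ≥ (α−c)∫u². Any admissible α is ≤ 1 (rapidly oscillating u have ∫u²/∫(u')² → 0), and α = 1 would force 0 ≥ (1−c)∫u², impossible since c < 1; so 1−α > 0. By the sharp Poincaré inequality on H^1_0 of an interval of length L, ∫(u')² ≥ (π/L)²∫u² with equality for the first sine mode sin(π(x−x₀)/L) (x₀ the left endpoint), so the inequality holds for all u iff (1−α)(π/L)² ≥ α − c, i.e. α ≤ ((π/L)² + c)/((π/L)² + 1) = (1 + c(L/π)²)/(1 + (L/π)²). (Direct route, valid since c ≤ 0: Poincaré gives c∫u² ≥ c(L/π)²∫(u')², so a(u,u) ≥ (1 + c(L/π)²)∫(u')², while ||u||_{H^1}² ≤ (1 + (L/π)²)∫(u')²; dividing yields the same α.) With (π/L)² = 9*π^2/4 and c = -84/11, the largest admissible constant is α = ((π/L)² + c)/((π/L)² + 1).
Simplifying, α = 3*(-112 + 33*π^2)/(11*(4 + 9*π^2)).


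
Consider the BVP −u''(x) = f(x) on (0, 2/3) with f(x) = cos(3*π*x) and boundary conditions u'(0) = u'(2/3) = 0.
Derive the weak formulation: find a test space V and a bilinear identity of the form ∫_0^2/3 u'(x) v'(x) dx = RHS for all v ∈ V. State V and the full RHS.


V = H^1(0, 2/3) (no boundary constraint on v; u is determined up to an additive constant); weak form: ∫_0^2/3 u'v' dx = ∫_0^2/3 (cos(3*π*x)) v dx for all v ∈ V.

Multiply both sides by a test function v and integrate from 0 to 2/3:
  ∫_0^2/3 −u''(x) v(x) dx = ∫_0^2/3 f(x) v(x) dx.
Integrate the LHS by parts once:
  ∫_0^2/3 −u'' v dx = −[u'(x) v(x)]_0^2/3 + ∫_0^2/3 u'(x) v'(x) dx.
Thus ∫_0^2/3 u'(x) v'(x) dx = ∫_0^2/3 f(x) v(x) dx + [u'(x) v(x)]_0^2/3.
Choose V so that boundary terms are either known or forced to vanish.
u has homogeneous Neumann: u'(0) = u'(2/3) = 0. So [u' v]_0^2/3 = 0·v(2/3) − 0·v(0) = 0 for any v; take V = H^1(0, 2/3).
Weak formulation: find u (satisfying any essential BC) such that ∫_0^2/3 u'(x) v'(x) dx = ∫_0^2/3 f v dx for all v ∈ V (homogeneous Neumann, so boundary terms vanish).
Substituting f(x) = cos(3*π*x), the right-hand side is ∫_0^2/3 (cos(3*π*x)) v dx.
Compatibility check (pure Neumann): taking v ≡ 1 ∈ V gives 0 = ∫_0^2/3 f dx + (0) − (0), i.e. ∫_0^2/3 f dx must equal u'(0) − u'(2/3) = 0. Indeed ∫_0^2/3 (cos(3*π*x)) dx = 0, so the data are compatible. The solution is then unique only up to an additive constant (fix it e.g. by requiring ∫_0^2/3 u dx = 0).


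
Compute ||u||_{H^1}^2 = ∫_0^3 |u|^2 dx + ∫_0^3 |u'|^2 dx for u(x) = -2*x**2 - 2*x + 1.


||u||_{H^1}^2 = 2847/5

The H^1 norm (squared) on an interval (0, L) is
  ||u||_{H^1}^2 = ∫_0^L u(x)^2 dx + ∫_0^L u'(x)^2 dx.
Compute u'(x) = -4*x - 2.
Then u(x)^2 = 4*x**4 + 8*x**3 - 4*x + 1 and u'(x)^2 = 16*x**2 + 16*x + 4.
Integrate each monomial from 0 to 3 using ∫_0^3 c·x^n dx = c·3^(n+1)/(n+1):
  ∫_0^3 u(x)^2 dx = ∫_0^3 (4*x^4 + 8*x^3 - 4*x + 1) dx. Term by term:
    ∫_0^3 4*x^4 dx = 972/5;  ∫_0^3 8*x^3 dx = 162;  ∫_0^3 -4*x dx = -18;
    ∫_0^3 1 dx = 3.
  Sum: 972/5 + 162 − 18 + 3 = 1707/5.
  ∫_0^3 u'(x)^2 dx = ∫_0^3 (16*x^2 + 16*x + 4) dx. Term by term:
    ∫_0^3 16*x^2 dx = 144;  ∫_0^3 16*x dx = 72;  ∫_0^3 4 dx = 12.
  Sum: 144 + 72 + 12 = 228.
Adding: ||u||_{H^1}^2 = 1707/5 + 228 = 2847/5.


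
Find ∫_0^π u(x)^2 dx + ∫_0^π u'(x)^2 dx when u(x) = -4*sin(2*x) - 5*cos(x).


||u||_{H^1(0,π)}^2 = 320/3 + 65*π

u'(x) = 5*sin(x) - 8*cos(2*x).
Expand u² and (u')² and integrate term by term on (0, π), using: for integers n ≥ 1, ∫_0^π sin²(nx) dx = ∫_0^π cos²(nx) dx = π/2; for n ≠ n', ∫_0^π sin(nx)sin(n'x) dx = ∫_0^π cos(nx)cos(n'x) dx = 0; and by product-to-sum, ∫_0^π sin(nx)cos(n'x) dx = ½∫_0^π [sin((n+n')x) + sin((n−n')x)] dx, which is 0 when n+n' is even and 2n/(n²−n'²) when n+n' is odd (it need not vanish on (0, π)).
  u² squared terms: (-5)²·∫cos(x)² dx = 25·π/2 = 25*π/2;  (-4)²·∫sin(2x)² dx = 16·π/2 = 8*π.
  u² cross terms: 2·(-5)·(-4)·∫cos(x)·sin(2x) dx = 40·(4/3) = 160/3.
  So ∫_0^π u² dx = 25*π/2 + 8*π + 160/3 = 160/3 + 41*π/2.
  (u')² squared terms: (-8)²·∫cos(2x)² dx = 64·π/2 = 32*π;  (5)²·∫sin(x)² dx = 25·π/2 = 25*π/2.
  (u')² cross terms: 2·(-8)·(5)·∫cos(2x)·sin(x) dx = -80·(-2/3) = 160/3.
  So ∫_0^π (u')² dx = 32*π + 25*π/2 + 160/3 = 160/3 + 89*π/2.
||u||_{H^1}^2 = (160/3 + 41*π/2) + (160/3 + 89*π/2) = 320/3 + 65*π.


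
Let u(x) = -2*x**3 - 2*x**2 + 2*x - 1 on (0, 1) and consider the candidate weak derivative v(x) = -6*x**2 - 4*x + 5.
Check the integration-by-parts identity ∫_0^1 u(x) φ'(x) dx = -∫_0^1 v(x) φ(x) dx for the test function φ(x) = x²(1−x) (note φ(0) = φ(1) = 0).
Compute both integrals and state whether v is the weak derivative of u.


LHS = 7/30, RHS = -1/60. No, v is not the weak derivative of u.

u(x) = -2*x**3 - 2*x**2 + 2*x - 1, classical derivative u'(x) = -6*x**2 - 4*x + 2.
φ(x) = x²(1−x), so φ'(x) = x*(2 - 3*x).
Note φ(0) = φ(1) = 0, so the boundary term u·φ vanishes.
LHS = ∫_0^1 u(x) φ'(x) dx = ∫_0^1 (6*x^5 + 2*x^4 - 10*x^3 + 7*x^2 - 2*x) dx. Term by term:
  ∫_0^1 6*x^5 dx = 1;  ∫_0^1 2*x^4 dx = 2/5;  ∫_0^1 -10*x^3 dx = -5/2;
  ∫_0^1 7*x^2 dx = 7/3;  ∫_0^1 -2*x dx = -1.
Sum: 1 + 2/5 − 5/2 + 7/3 − 1 = 7/30.
So LHS = 7/30.
∫_0^1 v(x) φ(x) dx = ∫_0^1 (6*x^5 - 2*x^4 - 9*x^3 + 5*x^2) dx. Term by term:
  ∫_0^1 6*x^5 dx = 1;  ∫_0^1 -2*x^4 dx = -2/5;  ∫_0^1 -9*x^3 dx = -9/4;
  ∫_0^1 5*x^2 dx = 5/3.
Sum: 1 − 2/5 − 9/4 + 5/3 = 1/60.
So RHS = -∫_0^1 v(x) φ(x) dx = -1/60.
LHS − RHS = 1/4 ≠ 0, so the identity fails.
(For a valid weak derivative the identity must hold for EVERY test function, in particular this one. The failure shows v is NOT the weak derivative of u.)
Correct weak derivative would be u'(x) = -6*x**2 - 4*x + 2.


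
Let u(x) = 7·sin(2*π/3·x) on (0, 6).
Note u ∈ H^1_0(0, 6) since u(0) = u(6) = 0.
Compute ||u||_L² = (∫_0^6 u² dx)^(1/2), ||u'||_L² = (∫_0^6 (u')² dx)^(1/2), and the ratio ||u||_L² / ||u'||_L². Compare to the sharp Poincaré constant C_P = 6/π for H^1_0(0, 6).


||u||_L² / ||u'||_L² = 3/(2*π) < C_P = 6/π.

u(x) = 7·sin(2*π/3·x), so u'(x) = 14*π*cos(2*π*x/3)/3.
Writing u(x) = A·sin(kπx/L) with A = 7 and k = 4, use ∫_0^L sin²(kπx/L) dx = L/2 and ∫_0^L cos²(kπx/L) dx = L/2.
u² = 49·sin²(2*π/3·x) and (u')² = 196*π^2/9·cos²(2*π/3·x), and each of sin², cos² integrates to L/2 = 3 over (0, 6).
∫_0^6 u² dx = 147, so ||u||_L² = 7*sqrt(3).
∫_0^6 (u')² dx = 196*π^2/3, so ||u'||_L² = 14*sqrt(3)*π/3.
Ratio ||u||_L² / ||u'||_L² = 3/(2*π).
Sharp Poincaré constant on H^1_0(0, 6) is C_P = L/π = 6/π, achieved by sin(π/6·x).
This is the k = 4 harmonic; the ratio L/(kπ) is strictly less than C_P = L/π, consistent with the sharp inequality ||u||_L² ≤ C_P ||u'||_L².


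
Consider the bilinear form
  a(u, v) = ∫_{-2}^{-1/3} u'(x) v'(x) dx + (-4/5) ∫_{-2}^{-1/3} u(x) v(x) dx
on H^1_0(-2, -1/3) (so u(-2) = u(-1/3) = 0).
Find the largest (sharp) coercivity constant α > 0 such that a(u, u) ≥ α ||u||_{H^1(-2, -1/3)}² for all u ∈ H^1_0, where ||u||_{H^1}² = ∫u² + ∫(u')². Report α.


α = (-20 + 9*π^2)/(25 + 9*π^2)

Coercivity of a(·,·) on H^1_0(-2, -1/3) means a(u, u) ≥ α ||u||_{H^1}² for every u ∈ H^1_0.
The interval has length L = 5/3, and Poincaré/coercivity depend only on L. Here a(u, u) = ∫(u')² + (-4/5)·∫u².
Here c = -4/5 < 0 with |c| < (π/L)² = 9*π^2/25, so coercivity still holds. The condition a(u,u) ≥ α||u||_{H^1}² reads (1−α)∫(u')² ≥ (α−c)∫u². Any admissible α is ≤ 1 (rapidly oscillating u have ∫u²/∫(u')² → 0), and α = 1 would force 0 ≥ (1−c)∫u², impossible since c < 1; so 1−α > 0. By the sharp Poincaré inequality on H^1_0 of an interval of length L, ∫(u')² ≥ (π/L)²∫u² with equality for the first sine mode sin(π(x−x₀)/L) (x₀ the left endpoint), so the inequality holds for all u iff (1−α)(π/L)² ≥ α − c, i.e. α ≤ ((π/L)² + c)/((π/L)² + 1) = (1 + c(L/π)²)/(1 + (L/π)²). (Direct route, valid since c ≤ 0: Poincaré gives c∫u² ≥ c(L/π)²∫(u')², so a(u,u) ≥ (1 + c(L/π)²)∫(u')², while ||u||_{H^1}² ≤ (1 + (L/π)²)∫(u')²; dividing yields the same α.) With (π/L)² = 9*π^2/25 and c = -4/5, the largest admissible constant is α = ((π/L)² + c)/((π/L)² + 1).
Simplifying, α = (-20 + 9*π^2)/(25 + 9*π^2).


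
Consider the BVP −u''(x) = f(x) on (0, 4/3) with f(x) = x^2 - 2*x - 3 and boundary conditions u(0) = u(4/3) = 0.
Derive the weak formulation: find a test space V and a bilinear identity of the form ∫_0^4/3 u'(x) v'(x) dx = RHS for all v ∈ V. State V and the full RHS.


V = H^1_0(0, 4/3) (so v(0) = v(4/3) = 0); weak form: ∫_0^4/3 u'v' dx = ∫_0^4/3 (x^2 - 2*x - 3) v dx for all v ∈ V.

Multiply both sides by a test function v and integrate from 0 to 4/3:
  ∫_0^4/3 −u''(x) v(x) dx = ∫_0^4/3 f(x) v(x) dx.
Integrate the LHS by parts once:
  ∫_0^4/3 −u'' v dx = −[u'(x) v(x)]_0^4/3 + ∫_0^4/3 u'(x) v'(x) dx.
Thus ∫_0^4/3 u'(x) v'(x) dx = ∫_0^4/3 f(x) v(x) dx + [u'(x) v(x)]_0^4/3.
Choose V so that boundary terms are either known or forced to vanish.
u is Dirichlet: u(0) = u(4/3) = 0. Let V = H^1_0(0, 4/3); then v(0) = v(4/3) = 0, and [u' v]_0^4/3 = 0.
Weak formulation: find u (satisfying any essential BC) such that ∫_0^4/3 u'(x) v'(x) dx = ∫_0^4/3 f v dx for all v ∈ V.
Substituting f(x) = x^2 - 2*x - 3, the right-hand side is ∫_0^4/3 (x^2 - 2*x - 3) v dx.


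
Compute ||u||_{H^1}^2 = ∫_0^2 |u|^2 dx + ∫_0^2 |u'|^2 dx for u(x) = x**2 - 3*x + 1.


||u||_{H^1}^2 = 32/5

The H^1 norm (squared) on an interval (0, L) is
  ||u||_{H^1}^2 = ∫_0^L u(x)^2 dx + ∫_0^L u'(x)^2 dx.
Compute u'(x) = 2*x - 3.
Then u(x)^2 = x**4 - 6*x**3 + 11*x**2 - 6*x + 1 and u'(x)^2 = 4*x**2 - 12*x + 9.
Integrate each monomial from 0 to 2 using ∫_0^2 c·x^n dx = c·2^(n+1)/(n+1):
  ∫_0^2 u(x)^2 dx = ∫_0^2 (x^4 - 6*x^3 + 11*x^2 - 6*x + 1) dx. Term by term:
    ∫_0^2 x^4 dx = 32/5;  ∫_0^2 -6*x^3 dx = -24;  ∫_0^2 11*x^2 dx = 88/3;
    ∫_0^2 -6*x dx = -12;  ∫_0^2 1 dx = 2.
  Sum: 32/5 − 24 + 88/3 − 12 + 2 = 26/15.
  ∫_0^2 u'(x)^2 dx = ∫_0^2 (4*x^2 - 12*x + 9) dx. Term by term:
    ∫_0^2 4*x^2 dx = 32/3;  ∫_0^2 -12*x dx = -24;  ∫_0^2 9 dx = 18.
  Sum: 32/3 − 24 + 18 = 14/3.
Adding: ||u||_{H^1}^2 = 26/15 + 14/3 = 32/5.


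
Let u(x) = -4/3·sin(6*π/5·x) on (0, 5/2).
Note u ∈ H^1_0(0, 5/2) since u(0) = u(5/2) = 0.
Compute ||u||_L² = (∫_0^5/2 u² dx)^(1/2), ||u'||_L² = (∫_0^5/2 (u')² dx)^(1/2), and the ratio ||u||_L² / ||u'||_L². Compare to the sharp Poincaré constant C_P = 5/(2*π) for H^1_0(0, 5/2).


||u||_L² / ||u'||_L² = 5/(6*π) < C_P = 5/(2*π).

u(x) = -4/3·sin(6*π/5·x), so u'(x) = -8*π*cos(6*π*x/5)/5.
Writing u(x) = A·sin(kπx/L) with A = -4/3 and k = 3, use ∫_0^L sin²(kπx/L) dx = L/2 and ∫_0^L cos²(kπx/L) dx = L/2.
u² = 16/9·sin²(6*π/5·x) and (u')² = 64*π^2/25·cos²(6*π/5·x), and each of sin², cos² integrates to L/2 = 5/4 over (0, 5/2).
∫_0^5/2 u² dx = 20/9, so ||u||_L² = 2*sqrt(5)/3.
∫_0^5/2 (u')² dx = 16*π^2/5, so ||u'||_L² = 4*sqrt(5)*π/5.
Ratio ||u||_L² / ||u'||_L² = 5/(6*π).
Sharp Poincaré constant on H^1_0(0, 5/2) is C_P = L/π = 5/(2*π), achieved by sin(2*π/5·x).
This is the k = 3 harmonic; the ratio L/(kπ) is strictly less than C_P = L/π, consistent with the sharp inequality ||u||_L² ≤ C_P ||u'||_L².


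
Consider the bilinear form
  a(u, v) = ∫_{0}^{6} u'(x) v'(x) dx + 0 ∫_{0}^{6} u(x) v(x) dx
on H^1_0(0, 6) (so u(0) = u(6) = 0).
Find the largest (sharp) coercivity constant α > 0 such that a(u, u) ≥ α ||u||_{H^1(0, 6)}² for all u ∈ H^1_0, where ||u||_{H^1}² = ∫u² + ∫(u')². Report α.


α = π^2/(π^2 + 36)

Coercivity of a(·,·) on H^1_0(0, 6) means a(u, u) ≥ α ||u||_{H^1}² for every u ∈ H^1_0.
The interval has length L = 6, and Poincaré/coercivity depend only on L. Here a(u, u) = ∫(u')² + (0)·∫u².
Here c = 0, so a(u,u) = ∫(u')² alone. The condition a(u,u) ≥ α||u||_{H^1}² reads (1−α)∫(u')² ≥ (α−c)∫u². Any admissible α is ≤ 1 (rapidly oscillating u have ∫u²/∫(u')² → 0), and α = 1 would force 0 ≥ (1−c)∫u², impossible since c < 1; so 1−α > 0. By the sharp Poincaré inequality on H^1_0 of an interval of length L, ∫(u')² ≥ (π/L)²∫u² with equality for the first sine mode sin(π(x−x₀)/L) (x₀ the left endpoint), so the inequality holds for all u iff (1−α)(π/L)² ≥ α − c, i.e. α ≤ ((π/L)² + c)/((π/L)² + 1) = (1 + c(L/π)²)/(1 + (L/π)²). (Direct route, valid since c ≤ 0: Poincaré gives c∫u² ≥ c(L/π)²∫(u')², so a(u,u) ≥ (1 + c(L/π)²)∫(u')², while ||u||_{H^1}² ≤ (1 + (L/π)²)∫(u')²; dividing yields the same α.) With (π/L)² = π^2/36 and c = 0, the largest admissible constant is α = ((π/L)² + c)/((π/L)² + 1).
Simplifying, α = π^2/(π^2 + 36).


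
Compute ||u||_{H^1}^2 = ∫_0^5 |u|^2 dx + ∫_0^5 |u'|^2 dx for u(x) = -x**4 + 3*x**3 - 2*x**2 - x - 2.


||u||_{H^1}^2 = 24004475/252

The H^1 norm (squared) on an interval (0, L) is
  ||u||_{H^1}^2 = ∫_0^L u(x)^2 dx + ∫_0^L u'(x)^2 dx.
Compute u'(x) = -4*x**3 + 9*x**2 - 4*x - 1.
Then u(x)^2 = x**8 - 6*x**7 + 13*x**6 - 10*x**5 + 2*x**4 - 8*x**3 + 9*x**2 + 4*x + 4 and u'(x)^2 = 16*x**6 - 72*x**5 + 113*x**4 - 64*x**3 - 2*x**2 + 8*x + 1.
Integrate each monomial from 0 to 5 using ∫_0^5 c·x^n dx = c·5^(n+1)/(n+1):
  ∫_0^5 u(x)^2 dx = ∫_0^5 (x^8 - 6*x^7 + 13*x^6 - 10*x^5 + 2*x^4 - 8*x^3 + 9*x^2 + 4*x + 4) dx. Term by term:
    ∫_0^5 x^8 dx = 1953125/9;  ∫_0^5 -6*x^7 dx = -1171875/4;  ∫_0^5 13*x^6 dx = 1015625/7;
    ∫_0^5 -10*x^5 dx = -78125/3;  ∫_0^5 2*x^4 dx = 1250;  ∫_0^5 -8*x^3 dx = -1250;
    ∫_0^5 9*x^2 dx = 375;  ∫_0^5 4*x dx = 50;  ∫_0^5 4 dx = 20.
  Sum: 1953125/9 − 1171875/4 + 1015625/7 − 78125/3 + 1250 − 1250 + 375 + 50 + 20 = 10971515/252.
  ∫_0^5 u'(x)^2 dx = ∫_0^5 (16*x^6 - 72*x^5 + 113*x^4 - 64*x^3 - 2*x^2 + 8*x + 1) dx. Term by term:
    ∫_0^5 16*x^6 dx = 1250000/7;  ∫_0^5 -72*x^5 dx = -187500;  ∫_0^5 113*x^4 dx = 70625;
    ∫_0^5 -64*x^3 dx = -10000;  ∫_0^5 -2*x^2 dx = -250/3;  ∫_0^5 8*x dx = 100;
    ∫_0^5 1 dx = 5.
  Sum: 1250000/7 − 187500 + 70625 − 10000 − 250/3 + 100 + 5 = 1086080/21.
Adding: ||u||_{H^1}^2 = 10971515/252 + 1086080/21 = 24004475/252.
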